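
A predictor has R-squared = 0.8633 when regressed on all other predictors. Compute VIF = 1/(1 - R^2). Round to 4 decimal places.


VIF = 1 / (1 - 0.8633).
= 1 / 0.1367 = 7.3153.

7.3153


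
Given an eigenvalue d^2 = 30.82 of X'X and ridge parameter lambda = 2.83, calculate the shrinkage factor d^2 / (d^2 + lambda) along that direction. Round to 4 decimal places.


Compute the denominator: 30.82 + 2.83 = 33.6500.
Shrinkage factor = 30.82 / 33.6500 = 0.9159.

0.9159


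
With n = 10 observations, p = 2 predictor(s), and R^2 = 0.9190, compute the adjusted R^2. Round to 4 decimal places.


Using the formula:
(1 - 0.9190) = 0.0810.
Multiply by 9/7: 0.0810 * 9 = 0.7290, then 0.7290 / 7 = 0.1041.
Adj R^2 = 1 - 0.1041 = 0.8959.

0.8959


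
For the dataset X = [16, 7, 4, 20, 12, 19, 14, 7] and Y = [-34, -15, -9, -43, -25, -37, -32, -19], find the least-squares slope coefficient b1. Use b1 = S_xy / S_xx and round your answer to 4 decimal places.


First compute the means: xbar = 12.3750, ybar = -26.7500.
Then S_xx = sum((xi - xbar)^2) = 245.8750.
S_xy = sum((xi - xbar)(yi - ybar)) = -480.7500.
b1 = S_xy / S_xx = -480.7500 / 245.8750 = -1.9553.

-1.9553


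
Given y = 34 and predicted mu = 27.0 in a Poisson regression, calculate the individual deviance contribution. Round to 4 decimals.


First: ln(34/27.0) = 0.230524.
Then: 34 * 0.230524 = 7.837816.
y - mu = 34 - 27.0 = 7.0.
D = 2(7.837816 - 7.0) = 1.675632, which rounds to 1.6756.

1.6756


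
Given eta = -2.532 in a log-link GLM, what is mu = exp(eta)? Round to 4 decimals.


The inverse log link gives:
mu = exp(-2.532) = 0.0795.

0.0795


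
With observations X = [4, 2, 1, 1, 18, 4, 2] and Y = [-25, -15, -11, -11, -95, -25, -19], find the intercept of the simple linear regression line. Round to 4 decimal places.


First find the slope: b1 = -4.9207.
Means: xbar = 4.5714, ybar = -28.7143.
b0 = ybar - b1 * xbar = -28.7143 - -4.9207 * 4.5714 = -6.2198.

-6.2198


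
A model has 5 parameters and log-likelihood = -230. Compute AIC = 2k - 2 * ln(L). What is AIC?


AIC = 2k - 2*loglik = 2(5) - 2(-230).
= 10 + 460 = 470.

470


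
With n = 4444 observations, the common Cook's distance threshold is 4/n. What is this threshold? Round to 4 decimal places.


The threshold is 4/n.
4/4444 = 0.0009.

0.0009


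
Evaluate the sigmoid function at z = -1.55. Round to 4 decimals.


First, exp(1.5500) = 4.7115.
Then sigma(z) = 1/(1 + 4.7115) = 0.1751.

0.1751


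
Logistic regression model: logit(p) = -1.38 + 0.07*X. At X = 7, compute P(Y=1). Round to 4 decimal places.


Compute z = -1.38 + (0.07)(7) = -0.8900.
exp(-z) = 2.4351.
P = 1/(1 + 2.4351) = 0.2911.

0.2911


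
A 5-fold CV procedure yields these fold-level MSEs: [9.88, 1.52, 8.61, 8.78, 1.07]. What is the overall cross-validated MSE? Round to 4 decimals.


Sum of fold MSEs = 29.8600.
Average = 29.8600 / 5 = 5.9720.

5.9720


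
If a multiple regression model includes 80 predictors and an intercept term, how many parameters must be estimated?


Total coefficients = number of predictors + 1 (for the intercept).
= 80 + 1 = 81.

81


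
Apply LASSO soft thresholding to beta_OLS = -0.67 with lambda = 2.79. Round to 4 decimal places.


|beta_OLS| = 0.67.
lambda = 2.79.
Since |beta| <= lambda, the coefficient is set to 0.
Result = 0.0000.

0.0000


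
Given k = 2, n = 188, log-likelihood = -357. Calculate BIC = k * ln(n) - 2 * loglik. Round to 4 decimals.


ln(188) = 5.236442.
k * ln(n) = 2 * 5.236442 = 10.472884.
-2L = 714.
BIC = 10.472884 + 714 = 724.472884, which rounds to 724.4729.

724.4729


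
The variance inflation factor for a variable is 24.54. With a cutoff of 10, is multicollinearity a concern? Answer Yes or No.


The threshold is 10.
VIF = 24.54 is >= 10.
Multicollinearity indication: Yes.

Yes


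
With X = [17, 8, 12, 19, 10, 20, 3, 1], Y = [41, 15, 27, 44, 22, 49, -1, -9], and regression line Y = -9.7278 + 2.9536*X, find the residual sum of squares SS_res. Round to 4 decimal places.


Compute predicted values, then residuals = yi - yhat_i.
Residuals: [0.5166, 1.0990, 1.2846, -2.3906, 2.1918, -0.3442, -0.1330, -2.2258].
SSres = sum(residual^2) = 18.7342.

18.7342


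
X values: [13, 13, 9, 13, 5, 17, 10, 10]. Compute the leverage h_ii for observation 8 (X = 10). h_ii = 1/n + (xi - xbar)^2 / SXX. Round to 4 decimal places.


Compute xbar = 11.2500 with n = 8 observations.
SXX = 89.5000.
Leverage = 1/8 + (10 - 11.2500)^2/89.5000 = 0.1425.

0.1425


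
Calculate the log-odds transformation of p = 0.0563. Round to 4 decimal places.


1 - p = 0.9437.
p/(1-p) = 0.0597.
logit = ln(0.0597) = -2.8191.

-2.8191


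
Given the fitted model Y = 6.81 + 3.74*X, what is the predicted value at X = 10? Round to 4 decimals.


Predicted value:
Y = 6.81 + (3.74)(10) = 6.81 + 37.4000 = 44.2100.

44.2100


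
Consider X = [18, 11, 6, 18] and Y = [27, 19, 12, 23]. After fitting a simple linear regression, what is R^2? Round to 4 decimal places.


Fit the OLS line: b0 = 6.3552, b1 = 1.0487.
SSres = 9.7567.
SStot = 122.7500.
R^2 = 1 - 9.7567/122.7500 = 0.9205.

0.9205


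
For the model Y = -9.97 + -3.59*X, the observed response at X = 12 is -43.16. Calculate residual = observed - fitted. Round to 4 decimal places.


Compute yhat = -9.97 + (-3.59)(12) = -53.0500.
Residual = actual - predicted = -43.16 - -53.0500 = 9.8900.

9.8900


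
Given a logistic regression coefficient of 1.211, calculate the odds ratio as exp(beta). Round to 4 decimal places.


exp(1.211) = 3.3568.
So the odds ratio is 3.3568.

3.3568


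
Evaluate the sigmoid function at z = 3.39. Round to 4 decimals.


Compute exp(-3.3900) = 0.0337.
Sigmoid = 1 / (1 + 0.0337) = 1 / 1.0337 = 0.9674.

0.9674


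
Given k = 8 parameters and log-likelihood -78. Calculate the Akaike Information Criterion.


Compute:
2k = 2*8 = 16.
-2*loglik = -2*(-78) = 156.
AIC = 16 + 156 = 172.

172


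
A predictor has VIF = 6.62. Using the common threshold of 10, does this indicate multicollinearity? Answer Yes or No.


Compare VIF = 6.62 to the threshold of 10.
6.62 < 10, so the answer is No.

No


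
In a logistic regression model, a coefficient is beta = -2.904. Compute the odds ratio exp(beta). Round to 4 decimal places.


exp(-2.904) = 0.0548.
So the odds ratio is 0.0548.

0.0548


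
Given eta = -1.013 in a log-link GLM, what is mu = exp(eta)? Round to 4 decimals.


Apply the inverse link:
mu = e^-1.013 = 0.3631.

0.3631


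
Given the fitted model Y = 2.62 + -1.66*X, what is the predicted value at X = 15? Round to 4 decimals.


Predicted value:
Y = 2.62 + (-1.66)(15) = 2.62 + -24.9000 = -22.2800.

-22.2800


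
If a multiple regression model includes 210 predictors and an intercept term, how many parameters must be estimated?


Including the intercept, the model has 210 predictor coefficients + 1 intercept.
Total = 211.

211


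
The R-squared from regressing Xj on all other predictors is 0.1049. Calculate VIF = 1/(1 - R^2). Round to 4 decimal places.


Denominator: 1 - 0.1049 = 0.8951.
VIF = 1 / 0.8951 = 1.1172.

1.1172


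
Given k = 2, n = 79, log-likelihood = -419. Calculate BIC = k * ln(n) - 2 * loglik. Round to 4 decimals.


k * ln(n) = 2 * ln(79) = 2 * 4.369448 = 8.738896.
-2 * loglik = -2 * (-419) = 838.
BIC = 8.738896 + 838 = 846.738896, which rounds to 846.7389.

846.7389


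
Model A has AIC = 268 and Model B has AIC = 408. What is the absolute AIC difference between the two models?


Compute |268 - 408| = 140.
Model A has the smaller AIC.

140


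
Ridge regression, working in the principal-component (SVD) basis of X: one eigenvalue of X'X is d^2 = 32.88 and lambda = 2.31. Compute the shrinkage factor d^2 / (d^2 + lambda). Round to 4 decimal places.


d^2 + lambda = 32.88 + 2.31 = 35.1900.
Shrinkage factor = 32.88/35.1900 = 0.9344.

0.9344


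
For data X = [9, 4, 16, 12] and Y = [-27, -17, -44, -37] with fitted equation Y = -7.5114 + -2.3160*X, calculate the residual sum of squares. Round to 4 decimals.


Predicted values from Y = -7.5114 + -2.3160*X.
Residuals: [1.3554, -0.2246, 0.5674, -1.6966].
SSres = 5.0879.

5.0879


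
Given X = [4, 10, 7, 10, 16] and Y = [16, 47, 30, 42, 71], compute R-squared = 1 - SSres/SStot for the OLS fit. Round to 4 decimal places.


After computing the OLS fit (b0=-1.9545, b1=4.5909):
SSres = 13.5455, SStot = 1682.8000.
R^2 = 1 - 13.5455/1682.8000 = 0.9920.

0.9920


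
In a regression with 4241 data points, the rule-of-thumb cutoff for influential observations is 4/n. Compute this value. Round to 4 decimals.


The threshold is 4/n.
4/4241 = 0.0009.

0.0009


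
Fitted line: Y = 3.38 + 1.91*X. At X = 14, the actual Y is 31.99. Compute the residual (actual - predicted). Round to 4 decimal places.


Fitted value at X = 14 is yhat = 3.38 + 1.91*14 = 30.1200.
Residual = 31.99 - 30.1200 = 1.8700.

1.8700


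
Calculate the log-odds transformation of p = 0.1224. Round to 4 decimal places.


The odds are p/(1-p) = 0.1224 / 0.8776 = 0.1395.
logit(p) = ln(0.1395) = -1.9699.

-1.9699


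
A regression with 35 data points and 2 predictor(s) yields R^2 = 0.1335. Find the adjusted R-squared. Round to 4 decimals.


Using the formula:
(1 - 0.1335) = 0.8665.
Multiply by 34/32: 0.8665 * 34 = 29.4610, then 29.4610 / 32 = 0.9207.
Adj R^2 = 1 - 0.9207 = 0.0793.

0.0793


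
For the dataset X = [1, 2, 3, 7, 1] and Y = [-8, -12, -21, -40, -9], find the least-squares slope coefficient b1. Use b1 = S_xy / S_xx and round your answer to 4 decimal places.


Calculate xbar = 2.8000, ybar = -18.0000.
S_xx = 24.8000, S_xy = -132.0000.
Using b1 = S_xy / S_xx = -132.0000 / 24.8000, we get b1 = -5.3226.

-5.3226


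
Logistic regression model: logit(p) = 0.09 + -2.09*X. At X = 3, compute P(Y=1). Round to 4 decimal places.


z = 0.09 + -2.09 * 3 = -6.1800.
Sigmoid: P = 1 / (1 + exp(6.1800)) = 0.0021.

0.0021


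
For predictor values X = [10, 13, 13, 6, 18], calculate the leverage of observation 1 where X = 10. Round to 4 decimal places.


Mean of X: xbar = 12.0000.
SXX = 78.0000.
For X = 10: h = 1/5 + (10 - 12.0000)^2/78.0000 = 0.2513.

0.2513


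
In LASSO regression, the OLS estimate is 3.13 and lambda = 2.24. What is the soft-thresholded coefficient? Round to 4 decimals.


|beta_OLS| = 3.13.
lambda = 2.24.
Since |beta| > lambda, coefficient = sign(beta)*(|beta| - lambda) = 0.8900.
Result = 0.8900.

0.8900


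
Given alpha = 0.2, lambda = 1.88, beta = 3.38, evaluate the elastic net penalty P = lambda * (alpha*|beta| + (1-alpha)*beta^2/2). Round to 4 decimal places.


Compute:
L1 = 0.2 * 3.38 = 0.6760.
L2 = 0.8 * 3.38^2 / 2 = 4.5698.
Penalty = 1.88 * (0.6760 + 4.5698) = 9.8620.

9.8620


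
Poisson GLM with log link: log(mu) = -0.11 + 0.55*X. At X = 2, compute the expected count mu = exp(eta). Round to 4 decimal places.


Compute eta = -0.11 + 0.55 * 2 = 0.9900.
Apply inverse link: mu = e^0.9900 = 2.6912.

2.6912


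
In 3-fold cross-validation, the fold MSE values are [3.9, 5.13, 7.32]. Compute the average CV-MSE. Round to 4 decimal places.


Sum of fold MSEs = 16.3500.
Average = 16.3500 / 3 = 5.4500.

5.4500


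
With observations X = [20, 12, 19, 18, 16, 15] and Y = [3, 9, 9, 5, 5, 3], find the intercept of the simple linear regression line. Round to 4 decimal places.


First find the slope: b1 = -0.2923.
Means: xbar = 16.6667, ybar = 5.6667.
b0 = ybar - b1 * xbar = 5.6667 - -0.2923 * 16.6667 = 10.5385.

10.5385


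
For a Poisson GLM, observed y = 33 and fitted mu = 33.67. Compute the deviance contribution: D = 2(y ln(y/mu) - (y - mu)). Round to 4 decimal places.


y/mu = 33/33.67 = 0.980101 (approx.), and ln(33/33.67) = -0.020100.
y * ln(y/mu) = 33 * -0.020100 = -0.663300.
y - mu = -0.67.
D = 2 * (-0.663300 - -0.67) = 0.013400, which rounds to 0.0134.

0.0134


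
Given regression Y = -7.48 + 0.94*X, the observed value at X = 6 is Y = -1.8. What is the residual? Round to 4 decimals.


Fitted value at X = 6 is yhat = -7.48 + 0.94*6 = -1.8400.
Residual = -1.8 - -1.8400 = 0.0400.

0.0400


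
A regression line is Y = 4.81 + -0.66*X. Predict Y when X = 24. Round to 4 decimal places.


Predicted value:
Y = 4.81 + (-0.66)(24) = 4.81 + -15.8400 = -11.0300.

-11.0300


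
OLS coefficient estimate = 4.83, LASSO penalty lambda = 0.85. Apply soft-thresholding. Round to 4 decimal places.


Check: |4.83| = 4.83 vs lambda = 0.85.
Since |beta| > lambda, coefficient = sign(beta)*(|beta| - lambda) = 3.9800.
Soft-thresholded coefficient = 3.9800.

3.9800


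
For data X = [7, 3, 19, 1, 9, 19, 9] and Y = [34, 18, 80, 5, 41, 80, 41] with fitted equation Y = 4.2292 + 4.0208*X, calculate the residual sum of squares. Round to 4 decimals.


Compute predicted values, then residuals = yi - yhat_i.
Residuals: [1.6252, 1.7084, -0.6244, -3.2500, 0.5836, -0.6244, 0.5836].
SSres = sum(residual^2) = 17.5833.

17.5833


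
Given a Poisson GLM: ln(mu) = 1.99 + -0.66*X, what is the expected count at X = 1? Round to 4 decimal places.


eta = 1.99 + -0.66 * 1 = 1.3300.
mu = exp(1.3300) = 3.7810.

3.7810


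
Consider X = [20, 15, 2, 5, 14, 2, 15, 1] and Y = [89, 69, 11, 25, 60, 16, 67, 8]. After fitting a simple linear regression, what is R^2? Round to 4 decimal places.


Fit the OLS line: b0 = 4.4001, b1 = 4.1865.
SSres = 27.1226.
SStot = 6958.8750.
R^2 = 1 - 27.1226/6958.8750 = 0.9961.

0.9961


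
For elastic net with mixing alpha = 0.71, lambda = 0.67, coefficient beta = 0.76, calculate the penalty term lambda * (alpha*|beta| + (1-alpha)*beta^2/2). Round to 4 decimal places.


alpha * |beta| = 0.71 * 0.76 = 0.5396.
(1-alpha) * beta^2/2 = 0.29 * 0.5776/2 = 0.0838.
Total = 0.67 * (0.5396 + 0.0838) = 0.4176.

0.4176


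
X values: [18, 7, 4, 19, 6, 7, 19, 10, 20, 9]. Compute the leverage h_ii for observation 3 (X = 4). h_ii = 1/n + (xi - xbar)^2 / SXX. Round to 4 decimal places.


Compute xbar = 11.9000 with n = 10 observations.
SXX = 360.9000.
Leverage = 1/10 + (4 - 11.9000)^2/360.9000 = 0.2729.

0.2729


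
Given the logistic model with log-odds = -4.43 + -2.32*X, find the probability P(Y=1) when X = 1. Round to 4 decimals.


Linear predictor: z = -4.43 + -2.32 * 1 = -6.7500.
P = 1/(1 + exp(6.7500)) = 1/(1 + 854.0588) = 0.0012.

0.0012


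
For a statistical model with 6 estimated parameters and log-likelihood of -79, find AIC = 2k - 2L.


AIC = 2*6 - 2*(-79).
= 12 + 158 = 170.

170


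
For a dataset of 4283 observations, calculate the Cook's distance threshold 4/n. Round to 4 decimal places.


Using the rule of thumb:
Threshold = 4 / 4283 = 0.0009.

0.0009


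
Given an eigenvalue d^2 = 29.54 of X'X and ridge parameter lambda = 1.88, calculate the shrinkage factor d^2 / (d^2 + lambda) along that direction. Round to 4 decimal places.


d^2 + lambda = 29.54 + 1.88 = 31.4200.
Shrinkage factor = 29.54/31.4200 = 0.9402.

0.9402


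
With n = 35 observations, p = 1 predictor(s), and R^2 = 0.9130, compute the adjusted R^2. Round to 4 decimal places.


Adjusted R^2 = 1 - (1 - R^2) * (n-1)/(n-p-1).
(1 - R^2) = 0.0870.
(n-1)/(n-p-1) = 34/33.
(1 - R^2) * (n-1) = 0.0870 * 34 = 2.9580.
Divide by (n-p-1): 2.9580 / 33 = 0.0896.
Adj R^2 = 1 - 0.0896 = 0.9104.

0.9104


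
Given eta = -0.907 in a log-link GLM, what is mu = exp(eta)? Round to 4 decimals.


mu = exp(eta) = exp(-0.907).
= 0.4037.

0.4037


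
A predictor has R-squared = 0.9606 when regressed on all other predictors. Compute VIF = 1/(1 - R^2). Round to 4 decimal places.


Denominator: 1 - 0.9606 = 0.0394.
VIF = 1 / 0.0394 = 25.3807.

25.3807


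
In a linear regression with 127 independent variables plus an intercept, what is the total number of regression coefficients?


Including the intercept, the model has 127 predictor coefficients + 1 intercept.
Total = 128.

128


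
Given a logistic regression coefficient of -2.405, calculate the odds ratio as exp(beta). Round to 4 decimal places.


The odds ratio is computed as:
OR = e^(-2.405) = 0.0903.

0.0903


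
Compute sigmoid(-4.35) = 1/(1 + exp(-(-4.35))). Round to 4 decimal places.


Compute exp(4.3500) = 77.4785.
Sigmoid = 1 / (1 + 77.4785) = 1 / 78.4785 = 0.0127.

0.0127


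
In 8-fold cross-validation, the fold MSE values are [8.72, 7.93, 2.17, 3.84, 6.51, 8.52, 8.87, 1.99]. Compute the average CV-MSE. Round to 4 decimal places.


Add all fold MSEs: 48.5500.
Divide by k = 8: 48.5500/8 = 6.0688.

6.0688


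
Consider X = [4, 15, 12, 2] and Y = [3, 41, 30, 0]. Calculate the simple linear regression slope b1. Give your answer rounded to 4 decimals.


The sample means are xbar = 8.2500 and ybar = 18.5000.
Compute S_xx = 116.7500 and S_xy = 376.5000.
Slope b1 = S_xy / S_xx = 376.5000 / 116.7500 = 3.2248.

3.2248


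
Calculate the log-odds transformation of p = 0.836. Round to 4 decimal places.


1 - p = 0.164.
p/(1-p) = 5.0976.
logit = ln(5.0976) = 1.6288.

1.6288


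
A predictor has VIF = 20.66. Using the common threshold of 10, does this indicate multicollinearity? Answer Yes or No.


Compare VIF = 20.66 to the threshold of 10.
20.66 >= 10, so the answer is Yes.

Yes


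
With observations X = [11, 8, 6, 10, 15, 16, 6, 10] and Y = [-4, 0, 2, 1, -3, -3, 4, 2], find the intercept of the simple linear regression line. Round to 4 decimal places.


First find the slope: b1 = -0.6231.
Means: xbar = 10.2500, ybar = -0.1250.
b0 = ybar - b1 * xbar = -0.1250 - -0.6231 * 10.2500 = 6.2615.

6.2615


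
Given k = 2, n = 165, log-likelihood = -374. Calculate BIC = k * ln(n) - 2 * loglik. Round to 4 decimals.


k * ln(n) = 2 * ln(165) = 2 * 5.105945 = 10.211890.
-2 * loglik = -2 * (-374) = 748.
BIC = 10.211890 + 748 = 758.211890, which rounds to 758.2119.

758.2119


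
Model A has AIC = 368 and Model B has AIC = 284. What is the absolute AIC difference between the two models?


Compute |368 - 284| = 84.
Model B has the smaller AIC.

84


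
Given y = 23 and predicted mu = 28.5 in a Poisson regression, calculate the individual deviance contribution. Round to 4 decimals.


Compute y*ln(y/mu) = 23*ln(23/28.5) = 23*-0.214410 = -4.931430.
y - mu = -5.5.
D = 2*(-4.931430 - (-5.5)) = 1.137140, which rounds to 1.1371.

1.1371


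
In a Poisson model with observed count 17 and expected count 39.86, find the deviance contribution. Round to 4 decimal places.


First: ln(17/39.86) = -0.852160.
Then: 17 * -0.852160 = -14.486720.
y - mu = 17 - 39.86 = -22.86.
D = 2(-14.486720 - -22.86) = 16.746560, which rounds to 16.7466.

16.7466


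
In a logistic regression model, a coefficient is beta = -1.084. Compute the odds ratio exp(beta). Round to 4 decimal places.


The odds ratio is computed as:
OR = e^(-1.084) = 0.3382.

0.3382


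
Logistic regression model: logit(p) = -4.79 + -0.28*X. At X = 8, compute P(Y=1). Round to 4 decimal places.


z = -4.79 + -0.28 * 8 = -7.0300.
Sigmoid: P = 1 / (1 + exp(7.0300)) = 0.0009.

0.0009


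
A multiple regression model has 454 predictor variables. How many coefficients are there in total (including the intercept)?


Each predictor gets one coefficient, plus one intercept.
Total parameters = 454 + 1 = 455.

455


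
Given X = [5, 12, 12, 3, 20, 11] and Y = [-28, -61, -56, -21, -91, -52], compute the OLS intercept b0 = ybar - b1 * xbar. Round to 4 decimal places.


Compute b1 = -4.1570 from the OLS formula.
With xbar = 10.5000 and ybar = -51.5000, the intercept is:
b0 = -51.5000 - -4.1570 * 10.5000 = -7.8512.

-7.8512


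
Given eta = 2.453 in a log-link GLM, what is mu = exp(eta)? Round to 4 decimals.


mu = exp(eta) = exp(2.453).
= 11.6232.

11.6232


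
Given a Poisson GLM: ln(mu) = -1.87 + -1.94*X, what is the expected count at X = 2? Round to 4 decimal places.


Linear predictor: eta = -1.87 + (-1.94)(2) = -5.7500.
Expected count: mu = exp(-5.7500) = 0.0032.

0.0032


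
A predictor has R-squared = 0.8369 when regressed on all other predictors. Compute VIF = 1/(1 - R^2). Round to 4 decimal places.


Using VIF = 1/(1 - R^2_j):
1 - 0.8369 = 0.1631.
VIF = 6.1312.

6.1312


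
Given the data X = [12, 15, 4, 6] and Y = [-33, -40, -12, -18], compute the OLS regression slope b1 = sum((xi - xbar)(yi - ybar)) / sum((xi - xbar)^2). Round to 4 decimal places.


Calculate xbar = 9.2500, ybar = -25.7500.
S_xx = 78.7500, S_xy = -199.2500.
Using b1 = S_xy / S_xx = -199.2500 / 78.7500, we get b1 = -2.5302.

-2.5302


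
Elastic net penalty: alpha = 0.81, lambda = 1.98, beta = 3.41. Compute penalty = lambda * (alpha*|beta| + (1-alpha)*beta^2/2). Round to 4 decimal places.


alpha * |beta| = 0.81 * 3.41 = 2.7621.
(1-alpha) * beta^2/2 = 0.19 * 11.6281/2 = 1.1047.
Total = 1.98 * (2.7621 + 1.1047) = 7.6562.

7.6562


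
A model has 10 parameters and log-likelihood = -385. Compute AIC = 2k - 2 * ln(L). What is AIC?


Compute:
2k = 2*10 = 20.
-2*loglik = -2*(-385) = 770.
AIC = 20 + 770 = 790.

790


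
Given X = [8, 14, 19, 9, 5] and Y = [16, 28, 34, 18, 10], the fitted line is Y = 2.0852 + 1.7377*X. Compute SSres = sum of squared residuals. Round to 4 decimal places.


Predicted values from Y = 2.0852 + 1.7377*X.
Residuals: [0.0132, 1.5870, -1.1015, 0.2755, -0.7737].
SSres = 4.4066.

4.4066


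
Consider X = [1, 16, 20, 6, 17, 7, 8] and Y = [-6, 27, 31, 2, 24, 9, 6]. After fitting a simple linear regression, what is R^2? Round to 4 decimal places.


After computing the OLS fit (b0=-8.0588, b1=1.9922):
SSres = 30.8392, SStot = 1187.4286.
R^2 = 1 - 30.8392/1187.4286 = 0.9740.

0.9740


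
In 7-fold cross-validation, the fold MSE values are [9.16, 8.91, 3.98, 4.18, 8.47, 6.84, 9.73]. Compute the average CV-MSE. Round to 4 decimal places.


Total MSE across folds = 51.2700.
CV-MSE = 51.2700/7 = 7.3243.

7.3243


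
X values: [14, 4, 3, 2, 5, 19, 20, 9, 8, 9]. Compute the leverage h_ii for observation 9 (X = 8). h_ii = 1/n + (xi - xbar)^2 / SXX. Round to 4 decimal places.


n = 10, xbar = 9.3000.
SXX = sum((xi - xbar)^2) = 372.1000.
h = 1/10 + (8 - 9.3000)^2 / 372.1000 = 0.1045.

0.1045


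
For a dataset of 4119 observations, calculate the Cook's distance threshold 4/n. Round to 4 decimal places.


The threshold is 4/n.
4/4119 = 0.0010.

0.0010


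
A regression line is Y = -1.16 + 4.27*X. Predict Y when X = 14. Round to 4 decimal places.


Plug X = 14 into Y = -1.16 + 4.27*X:
Y = -1.16 + 59.7800 = 58.6200.

58.6200


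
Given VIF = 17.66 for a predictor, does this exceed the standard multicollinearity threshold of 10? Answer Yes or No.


Compare VIF = 17.66 to the threshold of 10.
17.66 >= 10, so the answer is Yes.

Yes


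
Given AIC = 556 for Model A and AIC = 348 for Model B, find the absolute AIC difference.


Compute |556 - 348| = 208.
Model B has the smaller AIC.

208


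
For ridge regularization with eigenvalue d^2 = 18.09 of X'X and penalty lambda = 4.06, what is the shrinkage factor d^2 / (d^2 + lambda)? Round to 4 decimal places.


Denominator = d^2 + lambda = 18.09 + 4.06 = 22.1500.
Shrinkage = 18.09 / 22.1500 = 0.8167.

0.8167


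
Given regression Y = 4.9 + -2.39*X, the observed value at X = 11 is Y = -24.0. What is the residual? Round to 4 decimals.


Compute yhat = 4.9 + (-2.39)(11) = -21.3900.
Residual = actual - predicted = -24.0 - -21.3900 = -2.6100.

-2.6100


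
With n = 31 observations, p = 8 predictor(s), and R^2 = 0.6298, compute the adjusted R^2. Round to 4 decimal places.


Using the formula:
(1 - 0.6298) = 0.3702.
Multiply by 30/22: 0.3702 * 30 = 11.1060, then 11.1060 / 22 = 0.5048.
Adj R^2 = 1 - 0.5048 = 0.4952.

0.4952


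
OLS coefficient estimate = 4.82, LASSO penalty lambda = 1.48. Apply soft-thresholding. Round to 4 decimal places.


|beta_OLS| = 4.82.
lambda = 1.48.
Since |beta| > lambda, coefficient = sign(beta)*(|beta| - lambda) = 3.3400.
Result = 3.3400.

3.3400


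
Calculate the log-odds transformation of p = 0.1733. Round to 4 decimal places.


The odds are p/(1-p) = 0.1733 / 0.8267 = 0.2096.
logit(p) = ln(0.2096) = -1.5624.

-1.5624


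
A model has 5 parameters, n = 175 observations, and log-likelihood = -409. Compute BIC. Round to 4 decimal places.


k * ln(n) = 5 * ln(175) = 5 * 5.164786 = 25.823930.
-2 * loglik = -2 * (-409) = 818.
BIC = 25.823930 + 818 = 843.823930, which rounds to 843.8239.

843.8239


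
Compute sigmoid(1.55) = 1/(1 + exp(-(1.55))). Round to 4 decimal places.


Compute exp(-1.5500) = 0.2122.
Sigmoid = 1 / (1 + 0.2122) = 1 / 1.2122 = 0.8249.

0.8249


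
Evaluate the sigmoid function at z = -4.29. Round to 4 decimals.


exp(4.2900) = 72.9665.
1 + exp(-z) = 73.9665.
sigmoid = 1/73.9665 = 0.0135.

0.0135


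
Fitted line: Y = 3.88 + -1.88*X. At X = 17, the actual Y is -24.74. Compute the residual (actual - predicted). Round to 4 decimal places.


Predicted = 3.88 + -1.88 * 17 = -28.0800.
Residual = -24.74 - -28.0800 = 3.3400.

3.3400


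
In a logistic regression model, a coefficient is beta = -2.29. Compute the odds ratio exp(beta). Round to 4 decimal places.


Odds ratio = exp(beta) = exp(-2.29).
= 0.1013.

0.1013


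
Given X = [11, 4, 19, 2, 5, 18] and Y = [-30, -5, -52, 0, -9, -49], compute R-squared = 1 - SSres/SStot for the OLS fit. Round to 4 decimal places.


The fitted line is Y = 6.3015 + -3.0985*X.
SSres = 6.7077, SStot = 2606.8333.
R^2 = 1 - SSres/SStot = 0.9974.

0.9974


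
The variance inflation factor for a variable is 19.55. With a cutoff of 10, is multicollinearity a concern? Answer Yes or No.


The threshold is 10.
VIF = 19.55 is >= 10.
Multicollinearity indication: Yes.

Yes


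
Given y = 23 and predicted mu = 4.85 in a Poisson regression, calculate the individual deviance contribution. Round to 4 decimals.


y/mu = 23/4.85 = 4.742268 (approx.), and ln(23/4.85) = 1.556516.
y * ln(y/mu) = 23 * 1.556516 = 35.799868.
y - mu = 18.15.
D = 2 * (35.799868 - 18.15) = 35.299736, which rounds to 35.2997.

35.2997


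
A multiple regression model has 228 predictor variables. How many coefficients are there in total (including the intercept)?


Each predictor gets one coefficient, plus one intercept.
Total parameters = 228 + 1 = 229.

229


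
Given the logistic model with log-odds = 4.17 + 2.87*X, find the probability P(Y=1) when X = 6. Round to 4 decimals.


Linear predictor: z = 4.17 + 2.87 * 6 = 21.3900.
P = 1/(1 + exp(-21.3900)) = 1/(1 + 0.0000) = 1.0000.

1.0000


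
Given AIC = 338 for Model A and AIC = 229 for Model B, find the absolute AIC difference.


Compute |338 - 229| = 109.
Model B has the smaller AIC.

109


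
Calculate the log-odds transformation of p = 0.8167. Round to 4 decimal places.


Compute the odds: 0.8167/0.1833 = 4.4555.
Take the natural log: ln(4.4555) = 1.4941.

1.4941


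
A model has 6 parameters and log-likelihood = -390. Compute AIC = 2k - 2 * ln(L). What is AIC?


AIC = 2*6 - 2*(-390).
= 12 + 780 = 792.

792


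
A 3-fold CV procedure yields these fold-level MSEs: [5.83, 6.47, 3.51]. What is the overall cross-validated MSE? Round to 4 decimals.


Add all fold MSEs: 15.8100.
Divide by k = 3: 15.8100/3 = 5.2700.

5.2700


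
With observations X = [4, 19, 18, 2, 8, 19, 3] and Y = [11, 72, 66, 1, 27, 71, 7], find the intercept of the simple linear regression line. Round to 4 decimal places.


The slope is b1 = 4.0473.
Sample means are xbar = 10.4286 and ybar = 36.4286.
Intercept: b0 = 36.4286 - (4.0473)(10.4286) = -5.7787.

-5.7787


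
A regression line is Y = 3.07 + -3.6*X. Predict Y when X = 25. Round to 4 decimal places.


Plug X = 25 into Y = 3.07 + -3.6*X:
Y = 3.07 + -90.0000 = -86.9300.

-86.9300


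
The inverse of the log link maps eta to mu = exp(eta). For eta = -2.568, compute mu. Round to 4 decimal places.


Apply the inverse link:
mu = e^-2.568 = 0.0767.

0.0767


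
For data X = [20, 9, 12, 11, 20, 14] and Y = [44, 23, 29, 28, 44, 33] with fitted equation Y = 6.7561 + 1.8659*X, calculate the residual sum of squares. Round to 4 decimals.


For each point, residual = actual - predicted.
Residuals: [-0.0741, -0.5492, -0.1469, 0.7190, -0.0741, 0.1213].
Sum of squared residuals = 0.8659.

0.8659


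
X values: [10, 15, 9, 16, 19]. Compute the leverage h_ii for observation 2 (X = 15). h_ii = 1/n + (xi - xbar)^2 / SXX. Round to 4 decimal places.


Compute xbar = 13.8000 with n = 5 observations.
SXX = 70.8000.
Leverage = 1/5 + (15 - 13.8000)^2/70.8000 = 0.2203.

0.2203


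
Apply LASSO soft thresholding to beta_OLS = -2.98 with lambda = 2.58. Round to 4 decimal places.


Absolute value: |-2.98| = 2.98.
Compare to lambda = 2.58.
Since |beta| > lambda, coefficient = sign(beta)*(|beta| - lambda) = -0.4000.

-0.4000


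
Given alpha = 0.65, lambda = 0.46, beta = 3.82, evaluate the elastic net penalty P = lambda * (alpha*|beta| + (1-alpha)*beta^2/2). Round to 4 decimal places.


alpha * |beta| = 0.65 * 3.82 = 2.4830.
(1-alpha) * beta^2/2 = 0.35 * 14.5924/2 = 2.5537.
Total = 0.46 * (2.4830 + 2.5537) = 2.3169.

2.3169


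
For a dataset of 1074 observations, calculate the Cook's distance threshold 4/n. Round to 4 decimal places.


The threshold is 4/n.
4/1074 = 0.0037.

0.0037


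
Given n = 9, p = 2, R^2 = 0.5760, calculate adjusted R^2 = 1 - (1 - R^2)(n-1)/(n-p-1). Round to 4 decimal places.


Using the formula:
(1 - 0.5760) = 0.4240.
Multiply by 8/6: 0.4240 * 8 = 3.3920, then 3.3920 / 6 = 0.5653.
Adj R^2 = 1 - 0.5653 = 0.4347.

0.4347


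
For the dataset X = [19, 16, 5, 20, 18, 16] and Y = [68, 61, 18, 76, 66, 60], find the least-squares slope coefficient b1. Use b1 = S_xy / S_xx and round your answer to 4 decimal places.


Calculate xbar = 15.6667, ybar = 58.1667.
S_xx = 149.3333, S_xy = 558.3333.
Using b1 = S_xy / S_xx = 558.3333 / 149.3333, we get b1 = 3.7388.

3.7388


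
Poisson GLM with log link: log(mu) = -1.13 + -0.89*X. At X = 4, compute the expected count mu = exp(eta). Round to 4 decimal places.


eta = -1.13 + -0.89 * 4 = -4.6900.
mu = exp(-4.6900) = 0.0092.

0.0092


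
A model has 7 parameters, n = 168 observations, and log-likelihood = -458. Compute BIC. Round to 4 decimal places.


k * ln(n) = 7 * ln(168) = 7 * 5.123964 = 35.867748.
-2 * loglik = -2 * (-458) = 916.
BIC = 35.867748 + 916 = 951.867748, which rounds to 951.8677.

951.8677


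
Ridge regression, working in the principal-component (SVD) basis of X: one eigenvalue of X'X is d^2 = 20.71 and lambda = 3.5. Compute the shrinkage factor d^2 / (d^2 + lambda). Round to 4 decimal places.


Compute the denominator: 20.71 + 3.5 = 24.2100.
Shrinkage factor = 20.71 / 24.2100 = 0.8554.

0.8554


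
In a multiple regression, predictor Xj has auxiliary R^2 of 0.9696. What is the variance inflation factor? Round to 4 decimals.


Denominator: 1 - 0.9696 = 0.0304.
VIF = 1 / 0.0304 = 32.8947.

32.8947


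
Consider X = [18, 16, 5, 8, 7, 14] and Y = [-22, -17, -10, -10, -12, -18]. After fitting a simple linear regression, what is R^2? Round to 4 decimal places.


After computing the OLS fit (b0=-4.9233, b1=-0.8744):
SSres = 11.2395, SStot = 120.8333.
R^2 = 1 - 11.2395/120.8333 = 0.9070.

0.9070


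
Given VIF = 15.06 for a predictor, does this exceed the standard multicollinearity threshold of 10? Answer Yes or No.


The threshold is 10.
VIF = 15.06 is >= 10.
Multicollinearity indication: Yes.

Yes


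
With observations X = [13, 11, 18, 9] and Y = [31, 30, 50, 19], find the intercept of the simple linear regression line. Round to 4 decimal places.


First find the slope: b1 = 3.2737.
Means: xbar = 12.7500, ybar = 32.5000.
b0 = ybar - b1 * xbar = 32.5000 - 3.2737 * 12.7500 = -9.2402.

-9.2402


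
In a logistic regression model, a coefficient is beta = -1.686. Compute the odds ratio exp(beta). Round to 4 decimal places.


Odds ratio = exp(beta) = exp(-1.686).
= 0.1853.

0.1853


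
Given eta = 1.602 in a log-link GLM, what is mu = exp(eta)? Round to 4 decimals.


mu = exp(eta) = exp(1.602).
= 4.9629.

4.9629


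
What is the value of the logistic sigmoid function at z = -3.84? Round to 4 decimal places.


First, exp(3.8400) = 46.5255.
Then sigma(z) = 1/(1 + 46.5255) = 0.0210.

0.0210


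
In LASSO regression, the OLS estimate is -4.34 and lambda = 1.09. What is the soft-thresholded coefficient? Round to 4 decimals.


|beta_OLS| = 4.34.
lambda = 1.09.
Since |beta| > lambda, coefficient = sign(beta)*(|beta| - lambda) = -3.2500.
Result = -3.2500.

-3.2500


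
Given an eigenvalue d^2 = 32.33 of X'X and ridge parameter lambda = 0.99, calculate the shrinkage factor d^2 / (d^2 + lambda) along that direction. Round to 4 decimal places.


Compute the denominator: 32.33 + 0.99 = 33.3200.
Shrinkage factor = 32.33 / 33.3200 = 0.9703.

0.9703


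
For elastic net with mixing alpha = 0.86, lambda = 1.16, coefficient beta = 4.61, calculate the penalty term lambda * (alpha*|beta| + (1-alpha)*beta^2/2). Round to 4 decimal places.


Compute:
L1 = 0.86 * 4.61 = 3.9646.
L2 = 0.14 * 4.61^2 / 2 = 1.4876.
Penalty = 1.16 * (3.9646 + 1.4876) = 6.3246.

6.3246


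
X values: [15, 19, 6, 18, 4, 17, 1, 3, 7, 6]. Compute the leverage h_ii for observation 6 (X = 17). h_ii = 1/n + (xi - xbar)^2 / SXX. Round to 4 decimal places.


n = 10, xbar = 9.6000.
SXX = sum((xi - xbar)^2) = 424.4000.
h = 1/10 + (17 - 9.6000)^2 / 424.4000 = 0.2290.

0.2290


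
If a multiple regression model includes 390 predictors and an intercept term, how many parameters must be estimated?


Each predictor gets one coefficient, plus one intercept.
Total parameters = 390 + 1 = 391.

391


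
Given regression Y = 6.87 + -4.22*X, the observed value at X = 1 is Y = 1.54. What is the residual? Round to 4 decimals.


Compute yhat = 6.87 + (-4.22)(1) = 2.6500.
Residual = actual - predicted = 1.54 - 2.6500 = -1.1100.

-1.1100


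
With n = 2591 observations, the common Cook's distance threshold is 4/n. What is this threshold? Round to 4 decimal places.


Cook's distance cutoff = 4/n = 4/2591.
= 0.0015.

0.0015


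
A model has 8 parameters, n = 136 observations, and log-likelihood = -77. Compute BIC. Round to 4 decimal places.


k * ln(n) = 8 * ln(136) = 8 * 4.912655 = 39.301240.
-2 * loglik = -2 * (-77) = 154.
BIC = 39.301240 + 154 = 193.301240, which rounds to 193.3012.

193.3012


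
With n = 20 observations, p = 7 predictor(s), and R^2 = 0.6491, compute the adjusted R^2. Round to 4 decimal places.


Plug in: Adj R^2 = 1 - (1 - 0.6491) * 19/12.
= 1 - 0.3509 * 19/12
= 1 - 6.6671 / 12
= 1 - 0.5556 = 0.4444.

0.4444


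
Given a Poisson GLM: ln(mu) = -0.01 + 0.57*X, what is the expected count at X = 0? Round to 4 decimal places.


Compute eta = -0.01 + 0.57 * 0 = -0.0100.
Apply inverse link: mu = e^-0.0100 = 0.9900.

0.9900


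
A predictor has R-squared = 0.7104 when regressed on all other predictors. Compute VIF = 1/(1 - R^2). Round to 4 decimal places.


Denominator: 1 - 0.7104 = 0.2896.
VIF = 1 / 0.2896 = 3.4530.

3.4530


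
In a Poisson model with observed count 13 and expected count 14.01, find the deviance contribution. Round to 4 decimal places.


First: ln(13/14.01) = -0.074822.
Then: 13 * -0.074822 = -0.972686.
y - mu = 13 - 14.01 = -1.01.
D = 2(-0.972686 - -1.01) = 0.074628, which rounds to 0.0746.

0.0746


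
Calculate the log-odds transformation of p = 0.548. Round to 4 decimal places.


1 - p = 0.452.
p/(1-p) = 1.2124.
logit = ln(1.2124) = 0.1926.

0.1926


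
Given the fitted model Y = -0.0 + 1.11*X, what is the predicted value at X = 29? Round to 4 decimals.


Plug X = 29 into Y = -0.0 + 1.11*X:
Y = -0.0 + 32.1900 = 32.1900.

32.1900


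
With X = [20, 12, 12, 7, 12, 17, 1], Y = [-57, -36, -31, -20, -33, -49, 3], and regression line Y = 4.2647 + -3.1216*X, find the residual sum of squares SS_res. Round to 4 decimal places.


Predicted values from Y = 4.2647 + -3.1216*X.
Residuals: [1.1673, -2.8055, 2.1945, -2.4135, 0.1945, -0.1975, 1.8569].
SSres = 23.3991.

23.3991


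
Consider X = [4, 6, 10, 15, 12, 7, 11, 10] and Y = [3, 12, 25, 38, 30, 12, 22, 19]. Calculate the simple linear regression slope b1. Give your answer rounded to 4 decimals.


Calculate xbar = 9.3750, ybar = 20.1250.
S_xx = 87.8750, S_xy = 270.6250.
Using b1 = S_xy / S_xx = 270.6250 / 87.8750, we get b1 = 3.0797.

3.0797


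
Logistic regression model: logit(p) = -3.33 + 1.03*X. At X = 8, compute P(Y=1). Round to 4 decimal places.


Linear predictor: z = -3.33 + 1.03 * 8 = 4.9100.
P = 1/(1 + exp(-4.9100)) = 1/(1 + 0.0074) = 0.9927.

0.9927


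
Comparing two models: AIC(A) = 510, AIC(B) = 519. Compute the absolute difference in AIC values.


Absolute difference = |510 - 519| = 9.
The model with lower AIC (A) is preferred.

9


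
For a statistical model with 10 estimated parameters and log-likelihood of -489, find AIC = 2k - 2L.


AIC = 2k - 2*loglik = 2(10) - 2(-489).
= 20 + 978 = 998.

998


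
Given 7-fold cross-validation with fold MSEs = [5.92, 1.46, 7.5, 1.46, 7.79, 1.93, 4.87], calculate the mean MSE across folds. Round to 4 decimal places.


Sum of fold MSEs = 30.9300.
Average = 30.9300 / 7 = 4.4186.

4.4186


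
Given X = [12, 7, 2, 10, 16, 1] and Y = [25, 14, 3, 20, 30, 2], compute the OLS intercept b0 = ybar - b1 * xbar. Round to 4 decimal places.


Compute b1 = 1.9647 from the OLS formula.
With xbar = 8.0000 and ybar = 15.6667, the intercept is:
b0 = 15.6667 - 1.9647 * 8.0000 = -0.0510.

-0.0510


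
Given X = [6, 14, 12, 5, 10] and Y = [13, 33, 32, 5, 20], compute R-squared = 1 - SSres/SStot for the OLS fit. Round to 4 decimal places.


After computing the OLS fit (b0=-8.1081, b1=3.0541):
SSres = 33.0270, SStot = 585.2000.
R^2 = 1 - 33.0270/585.2000 = 0.9436.

0.9436


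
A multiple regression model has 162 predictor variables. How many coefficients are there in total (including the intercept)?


Total coefficients = number of predictors + 1 (for the intercept).
= 162 + 1 = 163.

163


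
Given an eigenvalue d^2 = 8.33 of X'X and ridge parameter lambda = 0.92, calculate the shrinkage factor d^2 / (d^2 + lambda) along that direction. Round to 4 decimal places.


d^2 + lambda = 8.33 + 0.92 = 9.2500.
Shrinkage factor = 8.33/9.2500 = 0.9005.

0.9005


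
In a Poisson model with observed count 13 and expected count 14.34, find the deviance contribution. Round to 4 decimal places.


First: ln(13/14.34) = -0.098103.
Then: 13 * -0.098103 = -1.275339.
y - mu = 13 - 14.34 = -1.34.
D = 2(-1.275339 - -1.34) = 0.129322, which rounds to 0.1293.

0.1293


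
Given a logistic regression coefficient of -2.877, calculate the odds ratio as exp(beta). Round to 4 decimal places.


Odds ratio = exp(beta) = exp(-2.877).
= 0.0563.

0.0563


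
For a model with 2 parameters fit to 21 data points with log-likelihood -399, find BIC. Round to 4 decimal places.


Compute k*ln(n) = 2*ln(21) = 2*3.044522 = 6.089044.
Then -2*loglik = 798.
BIC = 6.089044 + 798 = 804.089044, which rounds to 804.0890.

804.0890


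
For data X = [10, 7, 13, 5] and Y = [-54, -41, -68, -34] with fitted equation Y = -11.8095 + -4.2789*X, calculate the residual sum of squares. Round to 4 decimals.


Predicted values from Y = -11.8095 + -4.2789*X.
Residuals: [0.5985, 0.7618, -0.5648, -0.7960].
SSres = 1.8912.

1.8912


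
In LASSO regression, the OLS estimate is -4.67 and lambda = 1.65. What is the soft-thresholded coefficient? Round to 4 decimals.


|beta_OLS| = 4.67.
lambda = 1.65.
Since |beta| > lambda, coefficient = sign(beta)*(|beta| - lambda) = -3.0200.
Result = -3.0200.

-3.0200


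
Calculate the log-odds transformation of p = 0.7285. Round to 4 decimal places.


The odds are p/(1-p) = 0.7285 / 0.2715 = 2.6832.
logit(p) = ln(2.6832) = 0.9870.

0.9870
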